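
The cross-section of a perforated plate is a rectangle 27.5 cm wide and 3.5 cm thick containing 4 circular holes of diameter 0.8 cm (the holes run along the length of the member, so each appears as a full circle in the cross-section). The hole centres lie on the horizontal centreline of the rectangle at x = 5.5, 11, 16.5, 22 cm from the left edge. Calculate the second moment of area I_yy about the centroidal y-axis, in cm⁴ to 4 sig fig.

I_yy ≈ 5990 cm⁴

Treat the section as a set of non-overlapping primitives; coordinates are from the bounding-box lower-left.
Plate: 27.5 × 3.5, A = 96.25 cm², x = 13.75 cm, Ī = 6065.76 cm⁴.
Hole 1 (subtracted): ⌀0.8, A = 0.502655 cm², x = 5.5 cm, Ī = 0.0201062 cm⁴.
Hole 2 (subtracted): ⌀0.8, A = 0.502655 cm², x = 11 cm, Ī = 0.0201062 cm⁴.
Hole 3 (subtracted): ⌀0.8, A = 0.502655 cm², x = 16.5 cm, Ī = 0.0201062 cm⁴.
Hole 4 (subtracted): ⌀0.8, A = 0.502655 cm², x = 22 cm, Ī = 0.0201062 cm⁴.
By symmetry the centroid is at mid-width, x̄ = 13.75 cm.
Transfer each piece to the centroidal y-axis using Ī + A·d² with d = x − 13.75:
  plate: d = 0 cm → contributes +6065.76 cm⁴
  hole 1: d = -8.25 cm → contributes −34.2321 cm⁴
  hole 2: d = -2.75 cm → contributes −3.82143 cm⁴
  hole 3: d = 2.75 cm → contributes −3.82143 cm⁴
  hole 4: d = 8.25 cm → contributes −34.2321 cm⁴
Total I = 5989.65 cm⁴.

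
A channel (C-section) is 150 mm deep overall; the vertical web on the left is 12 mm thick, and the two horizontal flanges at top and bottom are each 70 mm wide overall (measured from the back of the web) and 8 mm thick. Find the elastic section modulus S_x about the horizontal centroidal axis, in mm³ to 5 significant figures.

Break the section into simple shapes (no overlaps), measuring from the bottom-left corner of the bounding box.
Web: 12 × 150, A = 1 800 mm², y = 75 mm, Ī = 3 375 000 mm⁴.
Top flange (beyond web): 58 × 8, A = 464 mm², y = 146 mm, Ī = 2474.667 mm⁴.
Bottom flange (beyond web): 58 × 8, A = 464 mm², y = 4 mm, Ī = 2474.667 mm⁴.
By symmetry the centroid is at mid-height, ȳ = 75 mm.
Transfer each piece to the horizontal centroidal axis using Ī + A·d² with d = y − 75:
  web: d = 0 mm → contributes +3 375 000 mm⁴
  top flange (beyond web): d = 71 mm → contributes +2 341 499 mm⁴
  bottom flange (beyond web): d = -71 mm → contributes +2 341 499 mm⁴
Total I = 8 057 997 mm⁴.
Extreme fibre distance c = 75 mm; S = I/c = 107 440 mm³.

S_x ≈ 1.0744 × 10⁵ mm³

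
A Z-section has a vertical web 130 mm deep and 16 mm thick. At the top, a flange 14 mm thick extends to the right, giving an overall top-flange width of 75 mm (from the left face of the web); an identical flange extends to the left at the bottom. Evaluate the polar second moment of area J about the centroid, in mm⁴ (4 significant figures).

Break the section into simple shapes (no overlaps), measuring from the bottom-left corner of the bounding box.
Web: 16 × 130, A = 2 080 mm², y = 65 mm, Ī = 2 929 333 mm⁴.
Top flange (beyond web): 59 × 14, A = 826 mm², y = 123 mm, Ī = 13491.3 mm⁴.
Bottom flange (beyond web): 59 × 14, A = 826 mm², y = 7 mm, Ī = 13491.3 mm⁴.
Centroid: ȳ = ΣA·y / ΣA = 65 mm.
Transfer each piece to the centroidal x-axis using Ī + A·d² with d = y − 65:
  web: d = 0 mm → contributes +2 929 333 mm⁴
  top flange (beyond web): d = 58 mm → contributes +2 792 155 mm⁴
  bottom flange (beyond web): d = -58 mm → contributes +2 792 155 mm⁴
Total I = 8 513 644 mm⁴.
For the y-axis: x̄ = 67 mm.
Repeating about the centroidal y-axis gives I_y = 2 846 716 mm⁴.
Polar second moment: J = I_x + I_y = 11 360 360 mm⁴.

J ≈ 1.136 × 10⁷ mm⁴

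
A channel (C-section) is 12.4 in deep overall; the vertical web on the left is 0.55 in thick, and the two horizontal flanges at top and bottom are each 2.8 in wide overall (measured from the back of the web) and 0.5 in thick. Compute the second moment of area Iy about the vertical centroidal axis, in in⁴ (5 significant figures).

Split into non-overlapping primitives; take the origin at the lower-left of the bounding box.
Web: 0.55 × 12.4, A = 6.82 in², x = 0.275 in, Ī = 0.1719208 in⁴.
Top flange (beyond web): 2.25 × 0.5, A = 1.125 in², x = 1.675 in, Ī = 0.4746094 in⁴.
Bottom flange (beyond web): 2.25 × 0.5, A = 1.125 in², x = 1.675 in, Ī = 0.4746094 in⁴.
Centroid: x̄ = ΣA·x / ΣA = 0.6222988 in.
Transfer each piece to the vertical centroidal axis using Ī + A·d² with d = x − 0.6222988:
  web: d = -0.3472988 in → contributes +0.994525 in⁴
  top flange (beyond web): d = 1.052701 in → contributes +1.721312 in⁴
  bottom flange (beyond web): d = 1.052701 in → contributes +1.721312 in⁴
Total I = 4.437148 in⁴.

Iy ≈ 4.4371 in⁴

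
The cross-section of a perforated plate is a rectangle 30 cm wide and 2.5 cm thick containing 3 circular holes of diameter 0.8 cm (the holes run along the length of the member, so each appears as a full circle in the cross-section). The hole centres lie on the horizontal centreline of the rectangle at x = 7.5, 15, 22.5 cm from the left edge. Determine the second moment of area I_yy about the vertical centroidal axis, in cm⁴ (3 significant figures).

I_yy ≈ 5570 cm⁴

Break the section into simple shapes (no overlaps), measuring from the bottom-left corner of the bounding box.
Plate: 30 × 2.5, A = 75 cm², x = 15 cm, Ī = 5 625 cm⁴.
Hole 1 (subtracted): ⌀0.8, A = 0.50265 cm², x = 7.5 cm, Ī = 0.020106 cm⁴.
Hole 2 (subtracted): ⌀0.8, A = 0.50265 cm², x = 15 cm, Ī = 0.020106 cm⁴.
Hole 3 (subtracted): ⌀0.8, A = 0.50265 cm², x = 22.5 cm, Ī = 0.020106 cm⁴.
By symmetry the centroid is at mid-width, x̄ = 15 cm.
Transfer each piece to the vertical centroidal axis using Ī + A·d² with d = x − 15:
  plate: d = 0 cm → contributes +5 625 cm⁴
  hole 1: d = -7.5 cm → contributes −28.294 cm⁴
  hole 2: d = 0 cm → contributes −0.020106 cm⁴
  hole 3: d = 7.5 cm → contributes −28.294 cm⁴
Total I = 5568.4 cm⁴.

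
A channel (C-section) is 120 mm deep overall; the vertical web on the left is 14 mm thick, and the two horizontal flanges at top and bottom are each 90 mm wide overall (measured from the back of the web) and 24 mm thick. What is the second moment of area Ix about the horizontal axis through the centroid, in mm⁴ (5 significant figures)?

Split into non-overlapping primitives; take the origin at the lower-left of the bounding box.
Web: 14 × 120, A = 1 680 mm², y = 60 mm, Ī = 2 016 000 mm⁴.
Top flange (beyond web): 76 × 24, A = 1 824 mm², y = 108 mm, Ī = 87 552 mm⁴.
Bottom flange (beyond web): 76 × 24, A = 1 824 mm², y = 12 mm, Ī = 87 552 mm⁴.
By symmetry the centroid is at mid-height, ȳ = 60 mm.
Transfer each piece to the horizontal axis through the centroid using Ī + A·d² with d = y − 60:
  web: d = 0 mm → contributes +2 016 000 mm⁴
  top flange (beyond web): d = 48 mm → contributes +4 290 048 mm⁴
  bottom flange (beyond web): d = -48 mm → contributes +4 290 048 mm⁴
Total I = 10 596 096 mm⁴.

Ix ≈ 1.0596 × 10⁷ mm⁴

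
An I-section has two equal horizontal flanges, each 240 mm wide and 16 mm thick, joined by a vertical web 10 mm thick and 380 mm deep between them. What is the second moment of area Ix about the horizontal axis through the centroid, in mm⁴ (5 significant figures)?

Ix ≈ 3.4698 × 10⁸ mm⁴

Break the section into simple shapes (no overlaps), measuring from the bottom-left corner of the bounding box.
Bottom flange: 240 × 16, A = 3 840 mm², y = 8 mm, Ī = 81 920 mm⁴.
Web: 10 × 380, A = 3 800 mm², y = 206 mm, Ī = 45 726 667 mm⁴.
Top flange: 240 × 16, A = 3 840 mm², y = 404 mm, Ī = 81 920 mm⁴.
By symmetry the centroid is at mid-height, ȳ = 206 mm.
Transfer each piece to the horizontal axis through the centroid using Ī + A·d² with d = y − 206:
  bottom flange: d = -198 mm → contributes +150 625 280 mm⁴
  web: d = 0 mm → contributes +45 726 667 mm⁴
  top flange: d = 198 mm → contributes +150 625 280 mm⁴
Total I = 346 977 227 mm⁴.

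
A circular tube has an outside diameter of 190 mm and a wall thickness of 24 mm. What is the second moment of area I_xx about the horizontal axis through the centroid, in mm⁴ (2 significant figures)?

Decompose the section into non-overlapping parts with the origin at the bottom-left of its bounding rectangle.
Outer circle: ⌀190, A = 28 353 mm², y = 95 mm, Ī = 63 971 171 mm⁴.
Bore (subtracted): ⌀142, A = 15 837 mm², y = 95 mm, Ī = 19 958 288 mm⁴.
By symmetry the centroid is at mid-height, ȳ = 95 mm.
All pieces are centred on the horizontal axis through the centroid, so I = ΣĪ (holes subtracted) = 44 012 884 mm⁴.

I_xx ≈ 4.4 × 10⁷ mm⁴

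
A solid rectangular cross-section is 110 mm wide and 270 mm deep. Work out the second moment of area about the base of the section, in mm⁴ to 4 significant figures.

The section: 110 × 270, A = 29 700 mm², y = 135 mm, Ī = 180 427 500 mm⁴.
Transfer it to the bottom edge using Ī + A·d² with d = y − 0:
  the section: d = 135 mm → contributes +721 710 000 mm⁴
Total I = 721 710 000 mm⁴.

I_base ≈ 7.217 × 10⁸ mm⁴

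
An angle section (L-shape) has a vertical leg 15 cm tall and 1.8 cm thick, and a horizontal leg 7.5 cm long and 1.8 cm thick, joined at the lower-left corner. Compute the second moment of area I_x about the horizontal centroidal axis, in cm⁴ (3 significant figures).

Decompose the section into non-overlapping parts with the origin at the bottom-left of its bounding rectangle.
Vertical leg: 1.8 × 15, A = 27 cm², y = 7.5 cm, Ī = 506.25 cm⁴.
Horizontal leg (remainder): 5.7 × 1.8, A = 10.26 cm², y = 0.9 cm, Ī = 2.7702 cm⁴.
Centroid: ȳ = ΣA·y / ΣA = 5.6826 cm.
Transfer each piece to the horizontal centroidal axis using Ī + A·d² with d = y − 5.6826:
  vertical leg: d = 1.8174 cm → contributes +595.43 cm⁴
  horizontal leg (remainder): d = -4.7826 cm → contributes +237.45 cm⁴
Total I = 832.88 cm⁴.

I_x ≈ 833 cm⁴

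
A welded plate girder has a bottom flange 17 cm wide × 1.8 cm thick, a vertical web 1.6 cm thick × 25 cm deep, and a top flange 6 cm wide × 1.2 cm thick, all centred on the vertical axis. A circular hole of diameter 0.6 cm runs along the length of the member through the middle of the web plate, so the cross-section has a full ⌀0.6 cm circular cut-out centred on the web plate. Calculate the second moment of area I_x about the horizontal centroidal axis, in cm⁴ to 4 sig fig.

Break the section into simple shapes (no overlaps), measuring from the bottom-left corner of the bounding box.
Bottom plate: 17 × 1.8, A = 30.6 cm², y = 0.9 cm, Ī = 8.262 cm⁴.
Web plate: 1.6 × 25, A = 40 cm², y = 14.3 cm, Ī = 2083.33 cm⁴.
Top plate: 6 × 1.2, A = 7.2 cm², y = 27.4 cm, Ī = 0.864 cm⁴.
Hole (subtracted): ⌀0.6, A = 0.282743 cm², y = 14.3 cm, Ī = 0.00636173 cm⁴.
Centroid: ȳ = ΣA·y / ΣA = 10.2271 cm.
Transfer each piece to the horizontal centroidal axis using Ī + A·d² with d = y − 10.2271:
  bottom plate: d = -9.3271 cm → contributes +2670.3 cm⁴
  web plate: d = 4.0729 cm → contributes +2746.87 cm⁴
  top plate: d = 17.1729 cm → contributes +2124.21 cm⁴
  hole: d = 4.0729 cm → contributes −4.69665 cm⁴
Total I = 7536.69 cm⁴.

I_x ≈ 7537 cm⁴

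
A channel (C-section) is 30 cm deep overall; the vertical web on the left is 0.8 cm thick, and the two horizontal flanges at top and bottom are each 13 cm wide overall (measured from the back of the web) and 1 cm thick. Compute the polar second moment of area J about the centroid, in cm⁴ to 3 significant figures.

Split into non-overlapping primitives; take the origin at the lower-left of the bounding box.
Web: 0.8 × 30, A = 24 cm², y = 15 cm, Ī = 1 800 cm⁴.
Top flange (beyond web): 12.2 × 1, A = 12.2 cm², y = 29.5 cm, Ī = 1.0167 cm⁴.
Bottom flange (beyond web): 12.2 × 1, A = 12.2 cm², y = 0.5 cm, Ī = 1.0167 cm⁴.
By symmetry the centroid is at mid-height, ȳ = 15 cm.
Transfer each piece to the centroidal x-axis using Ī + A·d² with d = y − 15:
  web: d = 0 cm → contributes +1 800 cm⁴
  top flange (beyond web): d = 14.5 cm → contributes +2566.1 cm⁴
  bottom flange (beyond web): d = -14.5 cm → contributes +2566.1 cm⁴
Total I = 6932.1 cm⁴.
For the y-axis: x̄ = 3.6769 cm.
Repeating about the centroidal y-axis gives I_y = 815.11 cm⁴.
Polar second moment: J = I_x + I_y = 7747.2 cm⁴.

J ≈ 7750 cm⁴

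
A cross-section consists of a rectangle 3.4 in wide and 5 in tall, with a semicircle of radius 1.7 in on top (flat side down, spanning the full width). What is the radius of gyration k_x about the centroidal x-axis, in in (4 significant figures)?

k_x ≈ 1.847 in

Decompose the section into non-overlapping parts with the origin at the bottom-left of its bounding rectangle.
Rectangular body: 3.4 × 5, A = 17 in², y = 2.5 in, Ī = 35.4167 in⁴.
Semicircular cap: semicircle r = 1.7, A = 4.5396 in², y = 5.7215 in, Ī = 0.916701 in⁴.
Centroid: ȳ = ΣA·y / ΣA = 3.17895 in.
Transfer each piece to the centroidal x-axis using Ī + A·d² with d = y − 3.17895:
  rectangular body: d = -0.678951 in → contributes +43.2532 in⁴
  semicircular cap: d = 2.54255 in → contributes +30.2633 in⁴
Total I = 73.5165 in⁴.
Radius of gyration: k = √(I/A) = √(73.5165 / 21.5396) = 1.84745 in.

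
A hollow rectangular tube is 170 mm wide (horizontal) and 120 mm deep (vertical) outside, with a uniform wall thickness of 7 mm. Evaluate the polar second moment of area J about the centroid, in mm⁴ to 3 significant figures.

Break the section into simple shapes (no overlaps), measuring from the bottom-left corner of the bounding box.
Outer rectangle: 170 × 120, A = 20 400 mm², y = 60 mm, Ī = 24 480 000 mm⁴.
Inner void (subtracted): 156 × 106, A = 16 536 mm², y = 60 mm, Ī = 15 483 208 mm⁴.
By symmetry the centroid is at mid-height, ȳ = 60 mm.
All pieces are centred on the centroidal x-axis, so I = ΣĪ (holes subtracted) = 8 996 792 mm⁴.
Repeating about the centroidal y-axis gives I_y = 15 594 992 mm⁴.
Polar second moment: J = I_x + I_y = 24 591 784 mm⁴.

J ≈ 2.46 × 10⁷ mm⁴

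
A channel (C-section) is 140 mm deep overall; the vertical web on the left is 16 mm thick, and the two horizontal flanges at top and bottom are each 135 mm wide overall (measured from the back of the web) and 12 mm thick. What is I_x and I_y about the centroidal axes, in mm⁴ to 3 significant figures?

Break the section into simple shapes (no overlaps), measuring from the bottom-left corner of the bounding box.
Web: 16 × 140, A = 2 240 mm², y = 70 mm, Ī = 3 658 667 mm⁴.
Top flange (beyond web): 119 × 12, A = 1 428 mm², y = 134 mm, Ī = 17 136 mm⁴.
Bottom flange (beyond web): 119 × 12, A = 1 428 mm², y = 6 mm, Ī = 17 136 mm⁴.
By symmetry the centroid is at mid-height, ȳ = 70 mm.
Transfer each piece to the centroidal x-axis using Ī + A·d² with d = y − 70:
  web: d = 0 mm → contributes +3 658 667 mm⁴
  top flange (beyond web): d = 64 mm → contributes +5 866 224 mm⁴
  bottom flange (beyond web): d = -64 mm → contributes +5 866 224 mm⁴
Total I = 15 391 115 mm⁴.
For the y-axis: x̄ = 45.83 mm.
Repeating about the centroidal y-axis gives I_y = 9 137 951 mm⁴.

I_x ≈ 1.54 × 10⁷ mm⁴, I_y ≈ 9.14 × 10⁶ mm⁴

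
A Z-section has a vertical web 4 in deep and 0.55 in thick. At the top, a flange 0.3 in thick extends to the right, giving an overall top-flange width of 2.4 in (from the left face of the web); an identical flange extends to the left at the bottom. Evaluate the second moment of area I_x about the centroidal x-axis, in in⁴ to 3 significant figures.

Break the section into simple shapes (no overlaps), measuring from the bottom-left corner of the bounding box.
Web: 0.55 × 4, A = 2.2 in², y = 2 in, Ī = 2.9333 in⁴.
Top flange (beyond web): 1.85 × 0.3, A = 0.555 in², y = 3.85 in, Ī = 0.0041625 in⁴.
Bottom flange (beyond web): 1.85 × 0.3, A = 0.555 in², y = 0.15 in, Ī = 0.0041625 in⁴.
Centroid: ȳ = ΣA·y / ΣA = 2 in.
Transfer each piece to the centroidal x-axis using Ī + A·d² with d = y − 2:
  web: d = 0 in → contributes +2.9333 in⁴
  top flange (beyond web): d = 1.85 in → contributes +1.9037 in⁴
  bottom flange (beyond web): d = -1.85 in → contributes +1.9037 in⁴
Total I = 6.7406 in⁴.

I_x ≈ 6.74 in⁴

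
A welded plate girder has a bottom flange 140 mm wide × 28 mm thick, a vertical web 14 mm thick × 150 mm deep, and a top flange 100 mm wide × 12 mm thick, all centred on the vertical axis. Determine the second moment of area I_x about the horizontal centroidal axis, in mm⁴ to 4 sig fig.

Decompose the section into non-overlapping parts with the origin at the bottom-left of its bounding rectangle.
Bottom plate: 140 × 28, A = 3 920 mm², y = 14 mm, Ī = 256 107 mm⁴.
Web plate: 14 × 150, A = 2 100 mm², y = 103 mm, Ī = 3 937 500 mm⁴.
Top plate: 100 × 12, A = 1 200 mm², y = 184 mm, Ī = 14 400 mm⁴.
Centroid: ȳ = ΣA·y / ΣA = 68.1413 mm.
Transfer each piece to the horizontal centroidal axis using Ī + A·d² with d = y − 68.1413:
  bottom plate: d = -54.1413 mm → contributes +11 746 715 mm⁴
  web plate: d = 34.8587 mm → contributes +6 489 275 mm⁴
  top plate: d = 115.859 mm → contributes +16 122 293 mm⁴
Total I = 34 358 283 mm⁴.

I_x ≈ 3.436 × 10⁷ mm⁴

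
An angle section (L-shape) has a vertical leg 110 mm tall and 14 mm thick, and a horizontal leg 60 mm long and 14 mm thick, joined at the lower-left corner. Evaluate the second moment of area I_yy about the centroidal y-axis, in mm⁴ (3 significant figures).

Treat the section as a set of non-overlapping primitives; coordinates are from the bounding-box lower-left.
Vertical leg: 14 × 110, A = 1 540 mm², x = 7 mm, Ī = 25 153 mm⁴.
Horizontal leg (remainder): 46 × 14, A = 644 mm², x = 37 mm, Ī = 113 559 mm⁴.
Centroid: x̄ = ΣA·x / ΣA = 15.846 mm.
Transfer each piece to the centroidal y-axis using Ī + A·d² with d = x − 15.846:
  vertical leg: d = -8.8462 mm → contributes +145 665 mm⁴
  horizontal leg (remainder): d = 21.154 mm → contributes +401 739 mm⁴
Total I = 547 404 mm⁴.

I_yy ≈ 5.47 × 10⁵ mm⁴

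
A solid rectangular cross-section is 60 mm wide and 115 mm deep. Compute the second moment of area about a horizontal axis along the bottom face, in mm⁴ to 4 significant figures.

I_base ≈ 3.042 × 10⁷ mm⁴

The section: 60 × 115, A = 6 900 mm², y = 57.5 mm, Ī = 7 604 375 mm⁴.
Transfer it to a horizontal axis along the bottom face using Ī + A·d² with d = y − 0:
  the section: d = 57.5 mm → contributes +30 417 500 mm⁴
Total I = 30 417 500 mm⁴.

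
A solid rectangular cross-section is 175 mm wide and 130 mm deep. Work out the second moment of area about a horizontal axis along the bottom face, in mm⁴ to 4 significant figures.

I_base ≈ 1.282 × 10⁸ mm⁴

The section: 175 × 130, A = 22 750 mm², y = 65 mm, Ī = 32 039 583 mm⁴.
Transfer it to the bottom edge using Ī + A·d² with d = y − 0:
  the section: d = 65 mm → contributes +128 158 333 mm⁴
Total I = 128 158 333 mm⁴.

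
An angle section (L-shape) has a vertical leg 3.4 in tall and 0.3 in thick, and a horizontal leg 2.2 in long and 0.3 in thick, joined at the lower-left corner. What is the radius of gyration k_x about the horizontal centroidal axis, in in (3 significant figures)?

Break the section into simple shapes (no overlaps), measuring from the bottom-left corner of the bounding box.
Vertical leg: 0.3 × 3.4, A = 1.02 in², y = 1.7 in, Ī = 0.9826 in⁴.
Horizontal leg (remainder): 1.9 × 0.3, A = 0.57 in², y = 0.15 in, Ī = 0.004275 in⁴.
Centroid: ȳ = ΣA·y / ΣA = 1.1443 in.
Transfer each piece to the horizontal centroidal axis using Ī + A·d² with d = y − 1.1443:
  vertical leg: d = 0.55566 in → contributes +1.2975 in⁴
  horizontal leg (remainder): d = -0.99434 in → contributes +0.56784 in⁴
Total I = 1.8654 in⁴.
Radius of gyration: k = √(I/A) = √(1.8654 / 1.59) = 1.0831 in.

k_x ≈ 1.08 in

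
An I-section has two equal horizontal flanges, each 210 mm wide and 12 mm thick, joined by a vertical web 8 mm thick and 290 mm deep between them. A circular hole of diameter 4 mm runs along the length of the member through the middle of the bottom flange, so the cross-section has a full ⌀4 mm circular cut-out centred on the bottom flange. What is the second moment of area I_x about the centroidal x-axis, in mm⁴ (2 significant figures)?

Break the section into simple shapes (no overlaps), measuring from the bottom-left corner of the bounding box.
Bottom flange: 210 × 12, A = 2 520 mm², y = 6 mm, Ī = 30 240 mm⁴.
Web: 8 × 290, A = 2 320 mm², y = 157 mm, Ī = 16 259 333 mm⁴.
Top flange: 210 × 12, A = 2 520 mm², y = 308 mm, Ī = 30 240 mm⁴.
Hole (subtracted): ⌀4, A = 12.57 mm², y = 6 mm, Ī = 12.57 mm⁴.
Centroid: ȳ = ΣA·y / ΣA = 157.3 mm.
Transfer each piece to the centroidal x-axis using Ī + A·d² with d = y − 157.3:
  bottom flange: d = -151.3 mm → contributes +57 685 472 mm⁴
  web: d = -0.2583 mm → contributes +16 259 488 mm⁴
  top flange: d = 150.7 mm → contributes +57 292 385 mm⁴
  hole: d = -151.3 mm → contributes −287 519 mm⁴
Total I = 130 949 825 mm⁴.

I_x ≈ 1.3 × 10⁸ mm⁴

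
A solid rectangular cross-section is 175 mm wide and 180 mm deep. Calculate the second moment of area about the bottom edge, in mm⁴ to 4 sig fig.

The section: 175 × 180, A = 31 500 mm², y = 90 mm, Ī = 85 050 000 mm⁴.
Transfer it to a horizontal axis along the bottom face using Ī + A·d² with d = y − 0:
  the section: d = 90 mm → contributes +340 200 000 mm⁴
Total I = 340 200 000 mm⁴.

I_base ≈ 3.402 × 10⁸ mm⁴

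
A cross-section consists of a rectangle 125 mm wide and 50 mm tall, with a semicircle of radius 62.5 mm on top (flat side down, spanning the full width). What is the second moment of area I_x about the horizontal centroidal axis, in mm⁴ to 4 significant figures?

I_x ≈ 1.120 × 10⁷ mm⁴

Split into non-overlapping primitives; take the origin at the lower-left of the bounding box.
Rectangular body: 125 × 50, A = 6 250 mm², y = 25 mm, Ī = 1 302 083 mm⁴.
Semicircular cap: semicircle r = 62.5, A = 6135.92 mm², y = 76.5258 mm, Ī = 1 674 758 mm⁴.
Centroid: ȳ = ΣA·y / ΣA = 50.5256 mm.
Transfer each piece to the horizontal centroidal axis using Ī + A·d² with d = y − 50.5256:
  rectangular body: d = -25.5256 mm → contributes +5 374 320 mm⁴
  semicircular cap: d = 26.0002 mm → contributes +5 822 704 mm⁴
Total I = 11 197 024 mm⁴.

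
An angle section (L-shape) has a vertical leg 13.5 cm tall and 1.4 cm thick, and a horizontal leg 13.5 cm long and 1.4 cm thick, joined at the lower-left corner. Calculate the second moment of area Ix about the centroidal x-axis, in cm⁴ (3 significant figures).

Ix ≈ 617 cm⁴

Treat the section as a set of non-overlapping primitives; coordinates are from the bounding-box lower-left.
Vertical leg: 1.4 × 13.5, A = 18.9 cm², y = 6.75 cm, Ī = 287.04 cm⁴.
Horizontal leg (remainder): 12.1 × 1.4, A = 16.94 cm², y = 0.7 cm, Ī = 2.7669 cm⁴.
Centroid: ȳ = ΣA·y / ΣA = 3.8904 cm.
Transfer each piece to the centroidal x-axis using Ī + A·d² with d = y − 3.8904:
  vertical leg: d = 2.8596 cm → contributes +441.59 cm⁴
  horizontal leg (remainder): d = -3.1904 cm → contributes +175.2 cm⁴
Total I = 616.79 cm⁴.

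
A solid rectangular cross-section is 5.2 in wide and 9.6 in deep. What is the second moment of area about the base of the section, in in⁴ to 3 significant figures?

The section: 5.2 × 9.6, A = 49.92 in², y = 4.8 in, Ī = 383.39 in⁴.
Transfer it to the base of the section using Ī + A·d² with d = y − 0:
  the section: d = 4.8 in → contributes +1533.5 in⁴
Total I = 1533.5 in⁴.

I_base ≈ 1530 in⁴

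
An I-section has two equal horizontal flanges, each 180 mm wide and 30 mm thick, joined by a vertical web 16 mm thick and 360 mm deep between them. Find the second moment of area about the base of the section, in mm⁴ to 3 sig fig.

I_base ≈ 1.20 × 10⁹ mm⁴

Decompose the section into non-overlapping parts with the origin at the bottom-left of its bounding rectangle.
Bottom flange: 180 × 30, A = 5 400 mm², y = 15 mm, Ī = 405 000 mm⁴.
Web: 16 × 360, A = 5 760 mm², y = 210 mm, Ī = 62 208 000 mm⁴.
Top flange: 180 × 30, A = 5 400 mm², y = 405 mm, Ī = 405 000 mm⁴.
Transfer each piece to a horizontal axis along the bottom face using Ī + A·d² with d = y − 0:
  bottom flange: d = 15 mm → contributes +1 620 000 mm⁴
  web: d = 210 mm → contributes +316 224 000 mm⁴
  top flange: d = 405 mm → contributes +886 140 000 mm⁴
Total I = 1 203 984 000 mm⁴.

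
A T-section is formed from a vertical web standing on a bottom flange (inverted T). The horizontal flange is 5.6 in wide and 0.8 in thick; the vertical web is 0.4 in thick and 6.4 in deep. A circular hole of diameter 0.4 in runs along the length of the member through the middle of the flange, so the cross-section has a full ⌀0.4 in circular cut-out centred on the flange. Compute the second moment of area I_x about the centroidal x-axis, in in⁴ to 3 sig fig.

Break the section into simple shapes (no overlaps), measuring from the bottom-left corner of the bounding box.
Flange: 5.6 × 0.8, A = 4.48 in², y = 0.4 in, Ī = 0.23893 in⁴.
Web: 0.4 × 6.4, A = 2.56 in², y = 4 in, Ī = 8.7381 in⁴.
Hole (subtracted): ⌀0.4, A = 0.12566 in², y = 0.4 in, Ī = 0.0012566 in⁴.
Centroid: ȳ = ΣA·y / ΣA = 1.7329 in.
Transfer each piece to the centroidal x-axis using Ī + A·d² with d = y − 1.7329:
  flange: d = -1.3329 in → contributes +8.198 in⁴
  web: d = 2.2671 in → contributes +21.896 in⁴
  hole: d = -1.3329 in → contributes −0.22451 in⁴
Total I = 29.87 in⁴.

I_x ≈ 29.9 in⁴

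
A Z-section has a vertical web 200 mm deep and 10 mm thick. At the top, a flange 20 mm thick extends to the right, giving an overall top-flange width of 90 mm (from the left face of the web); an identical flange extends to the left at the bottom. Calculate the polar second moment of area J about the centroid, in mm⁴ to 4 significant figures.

Break the section into simple shapes (no overlaps), measuring from the bottom-left corner of the bounding box.
Web: 10 × 200, A = 2 000 mm², y = 100 mm, Ī = 6 666 667 mm⁴.
Top flange (beyond web): 80 × 20, A = 1 600 mm², y = 190 mm, Ī = 53333.3 mm⁴.
Bottom flange (beyond web): 80 × 20, A = 1 600 mm², y = 10 mm, Ī = 53333.3 mm⁴.
Centroid: ȳ = ΣA·y / ΣA = 100 mm.
Transfer each piece to the centroidal x-axis using Ī + A·d² with d = y − 100:
  web: d = 0 mm → contributes +6 666 667 mm⁴
  top flange (beyond web): d = 90 mm → contributes +13 013 333 mm⁴
  bottom flange (beyond web): d = -90 mm → contributes +13 013 333 mm⁴
Total I = 32 693 333 mm⁴.
For the y-axis: x̄ = 85 mm.
Repeating about the centroidal y-axis gives I_y = 8 203 333 mm⁴.
Polar second moment: J = I_x + I_y = 40 896 667 mm⁴.

J ≈ 4.090 × 10⁷ mm⁴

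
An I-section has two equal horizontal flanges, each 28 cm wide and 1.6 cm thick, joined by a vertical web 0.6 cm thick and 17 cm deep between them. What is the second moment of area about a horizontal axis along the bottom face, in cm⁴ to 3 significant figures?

I_base ≈ 1.82 × 10⁴ cm⁴

Split into non-overlapping primitives; take the origin at the lower-left of the bounding box.
Bottom flange: 28 × 1.6, A = 44.8 cm², y = 0.8 cm, Ī = 9.5573 cm⁴.
Web: 0.6 × 17, A = 10.2 cm², y = 10.1 cm, Ī = 245.65 cm⁴.
Top flange: 28 × 1.6, A = 44.8 cm², y = 19.4 cm, Ī = 9.5573 cm⁴.
Transfer each piece to the base of the section using Ī + A·d² with d = y − 0:
  bottom flange: d = 0.8 cm → contributes +38.229 cm⁴
  web: d = 10.1 cm → contributes +1286.2 cm⁴
  top flange: d = 19.4 cm → contributes +16 870 cm⁴
Total I = 18 195 cm⁴.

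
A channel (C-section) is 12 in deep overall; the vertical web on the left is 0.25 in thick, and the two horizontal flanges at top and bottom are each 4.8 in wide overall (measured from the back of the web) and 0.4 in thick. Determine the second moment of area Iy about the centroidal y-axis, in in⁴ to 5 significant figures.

Split into non-overlapping primitives; take the origin at the lower-left of the bounding box.
Web: 0.25 × 12, A = 3 in², x = 0.125 in, Ī = 0.015625 in⁴.
Top flange (beyond web): 4.55 × 0.4, A = 1.82 in², x = 2.525 in, Ī = 3.139879 in⁴.
Bottom flange (beyond web): 4.55 × 0.4, A = 1.82 in², x = 2.525 in, Ī = 3.139879 in⁴.
Centroid: x̄ = ΣA·x / ΣA = 1.440663 in.
Transfer each piece to the centroidal y-axis using Ī + A·d² with d = x − 1.440663:
  web: d = -1.315663 in → contributes +5.20853 in⁴
  top flange (beyond web): d = 1.084337 in → contributes +5.279812 in⁴
  bottom flange (beyond web): d = 1.084337 in → contributes +5.279812 in⁴
Total I = 15.76815 in⁴.

Iy ≈ 15.768 in⁴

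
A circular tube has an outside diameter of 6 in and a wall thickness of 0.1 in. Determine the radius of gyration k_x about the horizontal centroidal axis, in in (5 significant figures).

Split into non-overlapping primitives; take the origin at the lower-left of the bounding box.
Outer circle: ⌀6, A = 28.27433 in², y = 3 in, Ī = 63.61725 in⁴.
Bore (subtracted): ⌀5.8, A = 26.42079 in², y = 3 in, Ī = 55.54972 in⁴.
By symmetry the centroid is at mid-height, ȳ = 3 in.
All pieces are centred on the horizontal centroidal axis, so I = ΣĪ (holes subtracted) = 8.067531 in⁴.
Radius of gyration: k = √(I/A) = √(8.067531 / 1.85354) = 2.086265 in.

k_x ≈ 2.0863 in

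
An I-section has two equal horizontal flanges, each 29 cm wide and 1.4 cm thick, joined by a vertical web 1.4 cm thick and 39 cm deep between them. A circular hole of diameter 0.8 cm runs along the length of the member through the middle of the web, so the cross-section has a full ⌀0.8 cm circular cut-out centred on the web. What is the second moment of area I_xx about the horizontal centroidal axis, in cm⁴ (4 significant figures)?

I_xx ≈ 4.007 × 10⁴ cm⁴

Break the section into simple shapes (no overlaps), measuring from the bottom-left corner of the bounding box.
Bottom flange: 29 × 1.4, A = 40.6 cm², y = 0.7 cm, Ī = 6.63133 cm⁴.
Web: 1.4 × 39, A = 54.6 cm², y = 20.9 cm, Ī = 6920.55 cm⁴.
Top flange: 29 × 1.4, A = 40.6 cm², y = 41.1 cm, Ī = 6.63133 cm⁴.
Hole (subtracted): ⌀0.8, A = 0.502655 cm², y = 20.9 cm, Ī = 0.0201062 cm⁴.
By symmetry the centroid is at mid-height, ȳ = 20.9 cm.
Transfer each piece to the horizontal centroidal axis using Ī + A·d² with d = y − 20.9:
  bottom flange: d = -20.2 cm → contributes +16573.1 cm⁴
  web: d = 0 cm → contributes +6920.55 cm⁴
  top flange: d = 20.2 cm → contributes +16573.1 cm⁴
  hole: d = 0 cm → contributes −0.0201062 cm⁴
Total I = 40066.6 cm⁴.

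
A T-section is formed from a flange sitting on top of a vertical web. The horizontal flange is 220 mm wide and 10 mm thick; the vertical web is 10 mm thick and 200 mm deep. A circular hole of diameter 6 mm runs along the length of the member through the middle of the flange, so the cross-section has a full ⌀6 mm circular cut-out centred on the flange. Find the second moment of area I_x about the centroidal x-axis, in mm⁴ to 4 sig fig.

I_x ≈ 1.816 × 10⁷ mm⁴

Decompose the section into non-overlapping parts with the origin at the bottom-left of its bounding rectangle.
Flange: 220 × 10, A = 2 200 mm², y = 205 mm, Ī = 18333.3 mm⁴.
Web: 10 × 200, A = 2 000 mm², y = 100 mm, Ī = 6 666 667 mm⁴.
Hole (subtracted): ⌀6, A = 28.2743 mm², y = 205 mm, Ī = 63.6173 mm⁴.
Centroid: ȳ = ΣA·y / ΣA = 154.661 mm.
Transfer each piece to the centroidal x-axis using Ī + A·d² with d = y − 154.661:
  flange: d = 50.3389 mm → contributes +5 593 140 mm⁴
  web: d = -54.6611 mm → contributes +12 642 343 mm⁴
  hole: d = 50.3389 mm → contributes −71710.9 mm⁴
Total I = 18 163 771 mm⁴.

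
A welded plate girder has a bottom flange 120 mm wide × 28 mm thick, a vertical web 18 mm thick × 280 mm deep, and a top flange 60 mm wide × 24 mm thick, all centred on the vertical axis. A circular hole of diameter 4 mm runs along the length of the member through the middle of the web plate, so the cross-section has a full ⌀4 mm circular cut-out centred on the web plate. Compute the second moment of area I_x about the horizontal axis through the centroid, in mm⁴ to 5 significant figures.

Split into non-overlapping primitives; take the origin at the lower-left of the bounding box.
Bottom plate: 120 × 28, A = 3 360 mm², y = 14 mm, Ī = 219 520 mm⁴.
Web plate: 18 × 280, A = 5 040 mm², y = 168 mm, Ī = 32 928 000 mm⁴.
Top plate: 60 × 24, A = 1 440 mm², y = 320 mm, Ī = 69 120 mm⁴.
Hole (subtracted): ⌀4, A = 12.56637 mm², y = 168 mm, Ī = 12.56637 mm⁴.
Centroid: ȳ = ΣA·y / ΣA = 137.6197 mm.
Transfer each piece to the horizontal axis through the centroid using Ī + A·d² with d = y − 137.6197:
  bottom plate: d = -123.6197 mm → contributes +51 566 502 mm⁴
  web plate: d = 30.38026 mm → contributes +37 579 720 mm⁴
  top plate: d = 182.3803 mm → contributes +47 967 206 mm⁴
  hole: d = 30.38026 mm → contributes −11610.83 mm⁴
Total I = 137 101 817 mm⁴.

I_x ≈ 1.3710 × 10⁸ mm⁴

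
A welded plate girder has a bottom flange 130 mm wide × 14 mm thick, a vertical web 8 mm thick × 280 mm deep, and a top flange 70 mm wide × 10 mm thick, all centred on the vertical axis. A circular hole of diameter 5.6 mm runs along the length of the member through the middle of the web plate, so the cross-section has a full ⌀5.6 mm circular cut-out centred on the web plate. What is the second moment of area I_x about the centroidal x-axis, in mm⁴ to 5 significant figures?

Decompose the section into non-overlapping parts with the origin at the bottom-left of its bounding rectangle.
Bottom plate: 130 × 14, A = 1 820 mm², y = 7 mm, Ī = 29726.67 mm⁴.
Web plate: 8 × 280, A = 2 240 mm², y = 154 mm, Ī = 14 634 667 mm⁴.
Top plate: 70 × 10, A = 700 mm², y = 299 mm, Ī = 5833.333 mm⁴.
Hole (subtracted): ⌀5.6, A = 24.63009 mm², y = 154 mm, Ī = 48.27497 mm⁴.
Centroid: ȳ = ΣA·y / ΣA = 118.9362 mm.
Transfer each piece to the centroidal x-axis using Ī + A·d² with d = y − 118.9362:
  bottom plate: d = -111.9362 mm → contributes +22 833 810 mm⁴
  web plate: d = 35.06379 mm → contributes +17 388 678 mm⁴
  top plate: d = 180.0638 mm → contributes +22 701 910 mm⁴
  hole: d = 35.06379 mm → contributes −30330.21 mm⁴
Total I = 62 894 067 mm⁴.

I_x ≈ 6.2894 × 10⁷ mm⁴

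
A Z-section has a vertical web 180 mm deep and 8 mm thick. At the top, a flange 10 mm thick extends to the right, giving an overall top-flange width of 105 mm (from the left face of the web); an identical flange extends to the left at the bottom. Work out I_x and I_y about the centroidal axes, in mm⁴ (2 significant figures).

I_x ≈ 1.8 × 10⁷ mm⁴, I_y ≈ 6.9 × 10⁶ mm⁴

Split into non-overlapping primitives; take the origin at the lower-left of the bounding box.
Web: 8 × 180, A = 1 440 mm², y = 90 mm, Ī = 3 888 000 mm⁴.
Top flange (beyond web): 97 × 10, A = 970 mm², y = 175 mm, Ī = 8 083 mm⁴.
Bottom flange (beyond web): 97 × 10, A = 970 mm², y = 5 mm, Ī = 8 083 mm⁴.
Centroid: ȳ = ΣA·y / ΣA = 90 mm.
Transfer each piece to the centroidal x-axis using Ī + A·d² with d = y − 90:
  web: d = 0 mm → contributes +3 888 000 mm⁴
  top flange (beyond web): d = 85 mm → contributes +7 016 333 mm⁴
  bottom flange (beyond web): d = -85 mm → contributes +7 016 333 mm⁴
Total I = 17 920 667 mm⁴.
For the y-axis: x̄ = 101 mm.
Repeating about the centroidal y-axis gives I_y = 6 875 927 mm⁴.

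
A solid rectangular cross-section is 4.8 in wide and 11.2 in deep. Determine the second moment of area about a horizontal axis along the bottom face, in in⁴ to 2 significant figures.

I_base ≈ 2200 in⁴

The section: 4.8 × 11.2, A = 53.76 in², y = 5.6 in, Ī = 562 in⁴.
Transfer it to the base of the section using Ī + A·d² with d = y − 0:
  the section: d = 5.6 in → contributes +2 248 in⁴
Total I = 2 248 in⁴.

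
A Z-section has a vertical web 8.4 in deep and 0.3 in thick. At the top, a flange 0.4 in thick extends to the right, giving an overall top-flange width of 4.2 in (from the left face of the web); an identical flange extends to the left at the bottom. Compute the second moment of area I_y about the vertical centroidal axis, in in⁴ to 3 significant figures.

I_y ≈ 17.7 in⁴

Split into non-overlapping primitives; take the origin at the lower-left of the bounding box.
Web: 0.3 × 8.4, A = 2.52 in², x = 4.05 in, Ī = 0.0189 in⁴.
Top flange (beyond web): 3.9 × 0.4, A = 1.56 in², x = 6.15 in, Ī = 1.9773 in⁴.
Bottom flange (beyond web): 3.9 × 0.4, A = 1.56 in², x = 1.95 in, Ī = 1.9773 in⁴.
Centroid: x̄ = ΣA·x / ΣA = 4.05 in.
Transfer each piece to the vertical centroidal axis using Ī + A·d² with d = x − 4.05:
  web: d = 0 in → contributes +0.0189 in⁴
  top flange (beyond web): d = 2.1 in → contributes +8.8569 in⁴
  bottom flange (beyond web): d = -2.1 in → contributes +8.8569 in⁴
Total I = 17.733 in⁴.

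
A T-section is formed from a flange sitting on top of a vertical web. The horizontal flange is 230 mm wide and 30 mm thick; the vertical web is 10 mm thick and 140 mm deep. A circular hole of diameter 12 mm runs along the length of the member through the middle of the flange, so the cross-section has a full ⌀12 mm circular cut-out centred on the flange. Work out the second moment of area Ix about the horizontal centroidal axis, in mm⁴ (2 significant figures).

Treat the section as a set of non-overlapping primitives; coordinates are from the bounding-box lower-left.
Flange: 230 × 30, A = 6 900 mm², y = 155 mm, Ī = 517 500 mm⁴.
Web: 10 × 140, A = 1 400 mm², y = 70 mm, Ī = 2 286 667 mm⁴.
Hole (subtracted): ⌀12, A = 113.1 mm², y = 155 mm, Ī = 1 018 mm⁴.
Centroid: ȳ = ΣA·y / ΣA = 140.5 mm.
Transfer each piece to the horizontal centroidal axis using Ī + A·d² with d = y − 140.5:
  flange: d = 14.54 mm → contributes +1 975 320 mm⁴
  web: d = -70.46 mm → contributes +9 238 028 mm⁴
  hole: d = 14.54 mm → contributes −24 913 mm⁴
Total I = 11 188 435 mm⁴.

Ix ≈ 1.1 × 10⁷ mm⁴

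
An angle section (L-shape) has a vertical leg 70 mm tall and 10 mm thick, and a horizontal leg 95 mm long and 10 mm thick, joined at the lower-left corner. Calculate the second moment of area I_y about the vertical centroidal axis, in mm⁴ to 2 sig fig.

I_y ≈ 1.4 × 10⁶ mm⁴

Split into non-overlapping primitives; take the origin at the lower-left of the bounding box.
Vertical leg: 10 × 70, A = 700 mm², x = 5 mm, Ī = 5 833 mm⁴.
Horizontal leg (remainder): 85 × 10, A = 850 mm², x = 52.5 mm, Ī = 511 771 mm⁴.
Centroid: x̄ = ΣA·x / ΣA = 31.05 mm.
Transfer each piece to the vertical centroidal axis using Ī + A·d² with d = x − 31.05:
  vertical leg: d = -26.05 mm → contributes +480 796 mm⁴
  horizontal leg (remainder): d = 21.45 mm → contributes +902 917 mm⁴
Total I = 1 383 713 mm⁴.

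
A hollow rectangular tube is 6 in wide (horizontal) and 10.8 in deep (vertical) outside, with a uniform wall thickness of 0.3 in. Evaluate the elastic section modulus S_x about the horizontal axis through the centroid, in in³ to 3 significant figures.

Break the section into simple shapes (no overlaps), measuring from the bottom-left corner of the bounding box.
Outer rectangle: 6 × 10.8, A = 64.8 in², y = 5.4 in, Ī = 629.86 in⁴.
Inner void (subtracted): 5.4 × 10.2, A = 55.08 in², y = 5.4 in, Ī = 477.54 in⁴.
By symmetry the centroid is at mid-height, ȳ = 5.4 in.
All pieces are centred on the horizontal axis through the centroid, so I = ΣĪ (holes subtracted) = 152.31 in⁴.
Extreme fibre distance c = 5.4 in; S = I/c = 28.206 in³.

S_x ≈ 28.2 in³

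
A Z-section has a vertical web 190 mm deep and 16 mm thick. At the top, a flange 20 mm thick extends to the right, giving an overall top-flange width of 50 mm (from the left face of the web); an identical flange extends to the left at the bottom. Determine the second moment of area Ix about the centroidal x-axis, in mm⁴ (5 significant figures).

Ix ≈ 1.9017 × 10⁷ mm⁴

Split into non-overlapping primitives; take the origin at the lower-left of the bounding box.
Web: 16 × 190, A = 3 040 mm², y = 95 mm, Ī = 9 145 333 mm⁴.
Top flange (beyond web): 34 × 20, A = 680 mm², y = 180 mm, Ī = 22666.67 mm⁴.
Bottom flange (beyond web): 34 × 20, A = 680 mm², y = 10 mm, Ī = 22666.67 mm⁴.
Centroid: ȳ = ΣA·y / ΣA = 95 mm.
Transfer each piece to the centroidal x-axis using Ī + A·d² with d = y − 95:
  web: d = 0 mm → contributes +9 145 333 mm⁴
  top flange (beyond web): d = 85 mm → contributes +4 935 667 mm⁴
  bottom flange (beyond web): d = -85 mm → contributes +4 935 667 mm⁴
Total I = 19 016 667 mm⁴.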